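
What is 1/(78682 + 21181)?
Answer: 1/99863 ≈ 1.0014e-5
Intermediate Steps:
1/(78682 + 21181) = 1/99863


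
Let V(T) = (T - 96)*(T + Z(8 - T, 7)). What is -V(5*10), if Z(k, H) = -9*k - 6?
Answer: 19412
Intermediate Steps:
Z(k, H) = -6 - 9*k
V(T) = (-96 + T)*(-78 + 10*T) (V(T) = (T - 96)*(T + (-6 - 9*(8 - T))) = (-96 + T)*(T + (-6 + (-72 + 9*T))) = (-96 + T)*(T + (-78 + 9*T)) = (-96 + T)*(-78 + 10*T))
-V(5*10) = -(7488 - 5190*10 + 10*(5*10)²) = -(7488 - 1038*50 + 10*50²) = -(7488 - 51900 + 10*2500) = -(7488 - 51900 + 25000) = -1*(-19412) = 19412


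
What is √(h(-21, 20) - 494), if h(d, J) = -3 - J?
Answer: I*√517 ≈ 22.738*I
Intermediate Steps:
√(h(-21, 20) - 494) = √((-3 - 1*20) - 494) = √((-3 - 20) - 494) = √(-23 - 494) = √(-517) = I*√517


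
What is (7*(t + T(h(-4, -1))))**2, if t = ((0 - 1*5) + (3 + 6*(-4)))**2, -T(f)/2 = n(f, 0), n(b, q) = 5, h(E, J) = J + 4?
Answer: 21734244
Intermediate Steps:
h(E, J) = 4 + J
T(f) = -10 (T(f) = -2*5 = -10)
t = 676 (t = ((0 - 5) + (3 - 24))**2 = (-5 - 21)**2 = (-26)**2 = 676)
(7*(t + T(h(-4, -1))))**2 = (7*(676 - 10))**2 = (7*666)**2 = 4662**2 = 21734244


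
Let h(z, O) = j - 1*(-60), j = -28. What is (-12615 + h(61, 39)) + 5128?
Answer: -7455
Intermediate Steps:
h(z, O) = 32 (h(z, O) = -28 - 1*(-60) = -28 + 60 = 32)
(-12615 + h(61, 39)) + 5128 = (-12615 + 32) + 5128 = -12583 + 5128 = -7455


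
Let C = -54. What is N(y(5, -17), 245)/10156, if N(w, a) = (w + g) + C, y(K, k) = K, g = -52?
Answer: -101/10156 ≈ -0.0099449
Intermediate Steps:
N(w, a) = -106 + w (N(w, a) = (w - 52) - 54 = (-52 + w) - 54 = -106 + w)
N(y(5, -17), 245)/10156 = (-106 + 5)/10156 = -101*1/10156 = -101/10156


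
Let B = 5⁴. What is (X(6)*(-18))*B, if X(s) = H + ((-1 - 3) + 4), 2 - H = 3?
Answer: 11250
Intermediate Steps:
H = -1 (H = 2 - 1*3 = 2 - 3 = -1)
B = 625
X(s) = -1 (X(s) = -1 + ((-1 - 3) + 4) = -1 + (-4 + 4) = -1 + 0 = -1)
(X(6)*(-18))*B = -1*(-18)*625 = 18*625 = 11250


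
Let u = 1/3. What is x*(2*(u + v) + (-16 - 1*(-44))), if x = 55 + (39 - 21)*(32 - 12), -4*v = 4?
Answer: 33200/3 ≈ 11067.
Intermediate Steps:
v = -1 (v = -1/4*4 = -1)
x = 415 (x = 55 + 18*20 = 55 + 360 = 415)
u = 1/3 ≈ 0.33333
x*(2*(u + v) + (-16 - 1*(-44))) = 415*(2*(1/3 - 1) + (-16 - 1*(-44))) = 415*(2*(-2/3) + (-16 + 44)) = 415*(-4/3 + 28) = 415*(80/3) = 33200/3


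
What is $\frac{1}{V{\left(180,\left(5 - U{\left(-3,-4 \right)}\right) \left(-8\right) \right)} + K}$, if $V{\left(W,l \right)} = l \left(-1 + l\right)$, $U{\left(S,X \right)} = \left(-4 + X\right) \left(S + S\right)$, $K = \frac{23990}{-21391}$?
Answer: $\frac{21391}{2523942882} \approx 8.4752 \cdot 10^{-6}$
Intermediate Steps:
$K = - \frac{23990}{21391}$ ($K = 23990 \left(- \frac{1}{21391}\right) = - \frac{23990}{21391} \approx -1.1215$)
$U{\left(S,X \right)} = 2 S \left(-4 + X\right)$ ($U{\left(S,X \right)} = \left(-4 + X\right) 2 S = 2 S \left(-4 + X\right)$)
$\frac{1}{V{\left(180,\left(5 - U{\left(-3,-4 \right)}\right) \left(-8\right) \right)} + K} = \frac{1}{\left(5 - 2 \left(-3\right) \left(-4 - 4\right)\right) \left(-8\right) \left(-1 + \left(5 - 2 \left(-3\right) \left(-4 - 4\right)\right) \left(-8\right)\right) - \frac{23990}{21391}} = \frac{1}{\left(5 - 2 \left(-3\right) \left(-8\right)\right) \left(-8\right) \left(-1 + \left(5 - 2 \left(-3\right) \left(-8\right)\right) \left(-8\right)\right) - \frac{23990}{21391}} = \frac{1}{\left(5 - 48\right) \left(-8\right) \left(-1 + \left(5 - 48\right) \left(-8\right)\right) - \frac{23990}{21391}} = \frac{1}{\left(-43\right) \left(-8\right) \left(-1 - -344\right) - \frac{23990}{21391}} = \frac{1}{344 \left(-1 + 344\right) - \frac{23990}{21391}} = \frac{1}{344 \cdot 343 - \frac{23990}{21391}} = \frac{1}{117992 - \frac{23990}{21391}} = \frac{1}{\frac{2523942882}{21391}} = \frac{21391}{2523942882}$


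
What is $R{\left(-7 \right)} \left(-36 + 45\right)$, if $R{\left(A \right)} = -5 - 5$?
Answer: $-90$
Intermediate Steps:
$R{\left(A \right)} = -10$
$R{\left(-7 \right)} \left(-36 + 45\right) = - 10 \left(-36 + 45\right) = \left(-10\right) 9 = -90$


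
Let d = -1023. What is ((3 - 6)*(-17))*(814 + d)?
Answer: -10659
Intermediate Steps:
((3 - 6)*(-17))*(814 + d) = ((3 - 6)*(-17))*(814 - 1023) = -3*(-17)*(-209) = 51*(-209) = -10659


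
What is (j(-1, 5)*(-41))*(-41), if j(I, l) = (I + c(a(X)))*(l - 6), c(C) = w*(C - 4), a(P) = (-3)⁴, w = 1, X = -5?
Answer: -127756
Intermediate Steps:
a(P) = 81
c(C) = -4 + C (c(C) = 1*(C - 4) = 1*(-4 + C) = -4 + C)
j(I, l) = (-6 + l)*(77 + I) (j(I, l) = (I + (-4 + 81))*(l - 6) = (I + 77)*(-6 + l) = (77 + I)*(-6 + l) = (-6 + l)*(77 + I))
(j(-1, 5)*(-41))*(-41) = ((-462 - 6*(-1) + 77*5 - 1*5)*(-41))*(-41) = ((-462 + 6 + 385 - 5)*(-41))*(-41) = -76*(-41)*(-41) = 3116*(-41) = -127756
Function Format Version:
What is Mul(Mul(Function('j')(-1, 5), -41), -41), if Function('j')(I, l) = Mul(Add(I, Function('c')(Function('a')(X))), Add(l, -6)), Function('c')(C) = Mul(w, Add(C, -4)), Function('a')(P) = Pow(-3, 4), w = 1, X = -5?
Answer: -127756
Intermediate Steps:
Function('a')(P) = 81
Function('c')(C) = Add(-4, C) (Function('c')(C) = Mul(1, Add(C, -4)) = Mul(1, Add(-4, C)) = Add(-4, C))
Function('j')(I, l) = Mul(Add(-6, l), Add(77, I)) (Function('j')(I, l) = Mul(Add(I, Add(-4, 81)), Add(l, -6)) = Mul(Add(I, 77), Add(-6, l)) = Mul(Add(77, I), Add(-6, l)) = Mul(Add(-6, l), Add(77, I)))
Mul(Mul(Function('j')(-1, 5), -41), -41) = Mul(Mul(Add(-462, Mul(-6, -1), Mul(77, 5), Mul(-1, 5)), -41), -41) = Mul(Mul(Add(-462, 6, 385, -5), -41), -41) = Mul(Mul(-76, -41), -41) = Mul(3116, -41) = -127756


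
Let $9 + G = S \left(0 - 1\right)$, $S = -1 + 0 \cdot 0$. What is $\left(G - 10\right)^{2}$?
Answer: $324$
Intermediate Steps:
$S = -1$ ($S = -1 + 0 = -1$)
$G = -8$ ($G = -9 - \left(0 - 1\right) = -9 - -1 = -9 + 1 = -8$)
$\left(G - 10\right)^{2} = \left(-8 - 10\right)^{2} = \left(-18\right)^{2} = 324$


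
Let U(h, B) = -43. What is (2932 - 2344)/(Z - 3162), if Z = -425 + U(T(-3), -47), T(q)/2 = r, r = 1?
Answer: -98/605 ≈ -0.16198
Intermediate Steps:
T(q) = 2 (T(q) = 2*1 = 2)
Z = -468 (Z = -425 - 43 = -468)
(2932 - 2344)/(Z - 3162) = (2932 - 2344)/(-468 - 3162) = 588/(-3630) = 588*(-1/3630) = -98/605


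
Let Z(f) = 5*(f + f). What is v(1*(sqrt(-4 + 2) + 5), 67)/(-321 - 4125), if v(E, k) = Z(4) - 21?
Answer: -1/234 ≈ -0.0042735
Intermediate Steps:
Z(f) = 10*f (Z(f) = 5*(2*f) = 10*f)
v(E, k) = 19 (v(E, k) = 10*4 - 21 = 40 - 21 = 19)
v(1*(sqrt(-4 + 2) + 5), 67)/(-321 - 4125) = 19/(-321 - 4125) = 19/(-4446) = 19*(-1/4446) = -1/234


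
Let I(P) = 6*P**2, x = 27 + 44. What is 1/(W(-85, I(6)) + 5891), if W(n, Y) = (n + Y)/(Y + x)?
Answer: 287/1690848 ≈ 0.00016974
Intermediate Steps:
x = 71
W(n, Y) = (Y + n)/(71 + Y) (W(n, Y) = (n + Y)/(Y + 71) = (Y + n)/(71 + Y))
1/(W(-85, I(6)) + 5891) = 1/((6*6**2 - 85)/(71 + 6*6**2) + 5891) = 1/((6*36 - 85)/(71 + 6*36) + 5891) = 1/((216 - 85)/(71 + 216) + 5891) = 1/(131/287 + 5891) = 1/(1690848/287) = 287/1690848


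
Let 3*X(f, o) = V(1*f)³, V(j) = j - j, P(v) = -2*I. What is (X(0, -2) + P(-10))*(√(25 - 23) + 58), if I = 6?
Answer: -696 - 12*√2 ≈ -712.97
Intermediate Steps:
P(v) = -12 (P(v) = -2*6 = -12)
V(j) = 0
X(f, o) = 0 (X(f, o) = (⅓)*0³ = (⅓)*0 = 0)
(X(0, -2) + P(-10))*(√(25 - 23) + 58) = (0 - 12)*(√(25 - 23) + 58) = -12*(√2 + 58) = -12*(58 + √2) = -696 - 12*√2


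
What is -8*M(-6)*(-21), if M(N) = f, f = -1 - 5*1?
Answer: -1008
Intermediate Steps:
f = -6 (f = -1 - 5 = -6)
M(N) = -6
-8*M(-6)*(-21) = -8*(-6)*(-21) = 48*(-21) = -1008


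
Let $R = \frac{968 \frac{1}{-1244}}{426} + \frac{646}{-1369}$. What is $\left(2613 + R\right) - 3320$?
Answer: $- \frac{64158432196}{90686667} \approx -707.47$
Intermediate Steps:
$R = - \frac{42958627}{90686667}$ ($R = 968 \left(- \frac{1}{1244}\right) \frac{1}{426} + 646 \left(- \frac{1}{1369}\right) = \left(- \frac{242}{311}\right) \frac{1}{426} - \frac{646}{1369} = - \frac{121}{66243} - \frac{646}{1369} = - \frac{42958627}{90686667} \approx -0.4737$)
$\left(2613 + R\right) - 3320 = \left(2613 - \frac{42958627}{90686667}\right) - 3320 = \frac{236921302244}{90686667} - 3320 = - \frac{64158432196}{90686667}$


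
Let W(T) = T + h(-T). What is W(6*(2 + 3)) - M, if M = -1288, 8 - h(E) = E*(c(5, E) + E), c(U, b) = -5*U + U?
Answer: -174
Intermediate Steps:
c(U, b) = -4*U
h(E) = 8 - E*(-20 + E) (h(E) = 8 - E*(-4*5 + E) = 8 - E*(-20 + E))
W(T) = 8 - T**2 - 19*T (W(T) = T + (8 - (-T)**2 + 20*(-T)) = T + (8 - T**2 - 20*T) = 8 - T**2 - 19*T)
W(6*(2 + 3)) - M = (8 - (6*(2 + 3))**2 - 114*(2 + 3)) - 1*(-1288) = (8 - (6*5)**2 - 114*5) + 1288 = (8 - 1*30**2 - 19*30) + 1288 = (8 - 1*900 - 570) + 1288 = (8 - 900 - 570) + 1288 = -1462 + 1288 = -174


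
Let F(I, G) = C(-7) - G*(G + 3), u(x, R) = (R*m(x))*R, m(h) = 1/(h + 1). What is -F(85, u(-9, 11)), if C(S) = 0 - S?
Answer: 11289/64 ≈ 176.39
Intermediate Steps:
C(S) = -S
m(h) = 1/(1 + h)
u(x, R) = R**2/(1 + x) (u(x, R) = (R/(1 + x))*R = R**2/(1 + x))
F(I, G) = 7 - G*(3 + G) (F(I, G) = -1*(-7) - G*(G + 3) = 7 - G*(3 + G))
-F(85, u(-9, 11)) = -(7 - (11**2/(1 - 9))**2 - 3*11**2/(1 - 9)) = -(7 - (121/(-8))**2 - 363/(-8)) = -(7 - (121*(-1/8))**2 - 363*(-1)/8) = -(7 - (-121/8)**2 - 3*(-121/8)) = -(7 - 1*14641/64 + 363/8) = -(7 - 14641/64 + 363/8) = -1*(-11289/64) = 11289/64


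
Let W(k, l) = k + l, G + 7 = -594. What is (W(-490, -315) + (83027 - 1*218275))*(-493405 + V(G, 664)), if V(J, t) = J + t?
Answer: 67120659126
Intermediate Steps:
G = -601 (G = -7 - 594 = -601)
(W(-490, -315) + (83027 - 1*218275))*(-493405 + V(G, 664)) = ((-490 - 315) + (83027 - 1*218275))*(-493405 + (-601 + 664)) = (-805 + (83027 - 218275))*(-493405 + 63) = (-805 - 135248)*(-493342) = -136053*(-493342) = 67120659126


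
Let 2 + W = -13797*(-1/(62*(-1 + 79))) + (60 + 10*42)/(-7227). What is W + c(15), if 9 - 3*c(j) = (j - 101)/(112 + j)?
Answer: 659592543/164393372 ≈ 4.0123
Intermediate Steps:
c(j) = 3 - (-101 + j)/(3*(112 + j)) (c(j) = 3 - (j - 101)/(3*(112 + j)) = 3 - (-101 + j)/(3*(112 + j)))
W = 3054455/3883308 (W = -2 + (-13797*(-1/(62*(-1 + 79))) + (60 + 10*42)/(-7227)) = -2 + (-13797/(78*(-62)) + (60 + 420)*(-1/7227)) = -2 + (-13797/(-4836) + 480*(-1/7227)) = -2 + (-13797*(-1/4836) - 160/2409) = -2 + (4599/1612 - 160/2409) = -2 + 10821071/3883308 = 3054455/3883308 ≈ 0.78656)
W + c(15) = 3054455/3883308 + (1109 + 8*15)/(3*(112 + 15)) = 3054455/3883308 + (⅓)*(1109 + 120)/127 = 3054455/3883308 + (⅓)*(1/127)*1229 = 3054455/3883308 + 1229/381 = 659592543/164393372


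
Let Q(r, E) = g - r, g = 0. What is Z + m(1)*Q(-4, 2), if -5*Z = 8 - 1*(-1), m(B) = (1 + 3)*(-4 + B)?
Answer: -249/5 ≈ -49.800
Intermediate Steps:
m(B) = -16 + 4*B (m(B) = 4*(-4 + B) = -16 + 4*B)
Z = -9/5 (Z = -(8 - 1*(-1))/5 = -(8 + 1)/5 = -⅕*9 = -9/5 ≈ -1.8000)
Q(r, E) = -r (Q(r, E) = 0 - r = -r)
Z + m(1)*Q(-4, 2) = -9/5 + (-16 + 4*1)*(-1*(-4)) = -9/5 + (-16 + 4)*4 = -9/5 - 12*4 = -9/5 - 48 = -249/5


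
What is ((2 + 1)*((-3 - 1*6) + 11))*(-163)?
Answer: -978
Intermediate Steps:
((2 + 1)*((-3 - 1*6) + 11))*(-163) = (3*((-3 - 6) + 11))*(-163) = (3*(-9 + 11))*(-163) = (3*2)*(-163) = 6*(-163) = -978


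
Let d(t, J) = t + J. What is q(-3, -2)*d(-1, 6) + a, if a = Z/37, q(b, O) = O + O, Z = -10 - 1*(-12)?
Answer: -738/37 ≈ -19.946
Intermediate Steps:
Z = 2 (Z = -10 + 12 = 2)
q(b, O) = 2*O
a = 2/37 ≈ 0.054054
d(t, J) = J + t
q(-3, -2)*d(-1, 6) + a = (2*(-2))*(6 - 1) + 2/37 = -4*5 + 2/37 = -20 + 2/37 = -738/37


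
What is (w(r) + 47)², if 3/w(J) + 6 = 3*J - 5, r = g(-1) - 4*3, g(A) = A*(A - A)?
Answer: 4866436/2209 ≈ 2203.0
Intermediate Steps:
g(A) = 0 (g(A) = A*0 = 0)
r = -12 (r = 0 - 4*3 = 0 - 12 = -12)
w(J) = 3/(-11 + 3*J) (w(J) = 3/(-6 + (3*J - 5)) = 3/(-6 + (-5 + 3*J)) = 3/(-11 + 3*J))
(w(r) + 47)² = (3/(-11 + 3*(-12)) + 47)² = (3/(-11 - 36) + 47)² = (3/(-47) + 47)² = (3*(-1/47) + 47)² = (-3/47 + 47)² = (2206/47)² = 4866436/2209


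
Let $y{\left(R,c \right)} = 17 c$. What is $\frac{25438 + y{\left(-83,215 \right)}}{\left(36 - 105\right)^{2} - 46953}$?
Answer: $- \frac{29093}{42192} \approx -0.68954$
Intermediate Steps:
$\frac{25438 + y{\left(-83,215 \right)}}{\left(36 - 105\right)^{2} - 46953} = \frac{25438 + 17 \cdot 215}{\left(36 - 105\right)^{2} - 46953} = \frac{25438 + 3655}{\left(-69\right)^{2} - 46953} = \frac{29093}{4761 - 46953} = \frac{29093}{-42192} = 29093 \left(- \frac{1}{42192}\right) = - \frac{29093}{42192}$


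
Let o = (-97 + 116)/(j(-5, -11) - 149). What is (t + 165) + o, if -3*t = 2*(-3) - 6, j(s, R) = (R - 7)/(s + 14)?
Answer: 25500/151 ≈ 168.87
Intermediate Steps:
j(s, R) = (-7 + R)/(14 + s)
t = 4 (t = -(2*(-3) - 6)/3 = -(-6 - 6)/3 = -1/3*(-12) = 4)
o = -19/151 (o = (-97 + 116)/((-7 - 11)/(14 - 5) - 149) = 19/(-18/9 - 149) = 19/((1/9)*(-18) - 149) = 19/(-2 - 149) = 19/(-151) = 19*(-1/151) = -19/151 ≈ -0.12583)
(t + 165) + o = (4 + 165) - 19/151 = 169 - 19/151 = 25500/151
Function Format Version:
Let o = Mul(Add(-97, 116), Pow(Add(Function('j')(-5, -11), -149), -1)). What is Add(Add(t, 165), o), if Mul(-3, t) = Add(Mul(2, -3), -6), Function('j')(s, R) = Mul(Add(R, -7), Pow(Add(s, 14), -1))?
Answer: Rational(25500, 151) ≈ 168.87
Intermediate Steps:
Function('j')(s, R) = Mul(Pow(Add(14, s), -1), Add(-7, R)) (Function('j')(s, R) = Mul(Add(-7, R), Pow(Add(14, s), -1)) = Mul(Pow(Add(14, s), -1), Add(-7, R)))
t = 4 (t = Mul(Rational(-1, 3), Add(Mul(2, -3), -6)) = Mul(Rational(-1, 3), Add(-6, -6)) = Mul(Rational(-1, 3), -12) = 4)
o = Rational(-19, 151) (o = Mul(Add(-97, 116), Pow(Add(Mul(Pow(Add(14, -5), -1), Add(-7, -11)), -149), -1)) = Mul(19, Pow(Add(Mul(Pow(9, -1), -18), -149), -1)) = Mul(19, Pow(Add(Mul(Rational(1, 9), -18), -149), -1)) = Mul(19, Pow(Add(-2, -149), -1)) = Mul(19, Pow(-151, -1)) = Mul(19, Rational(-1, 151)) = Rational(-19, 151) ≈ -0.12583)
Add(Add(t, 165), o) = Add(Add(4, 165), Rational(-19, 151)) = Add(169, Rational(-19, 151)) = Rational(25500, 151)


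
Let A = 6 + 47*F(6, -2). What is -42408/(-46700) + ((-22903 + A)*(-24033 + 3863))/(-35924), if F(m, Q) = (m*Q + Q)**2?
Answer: -230159138393/29958050 ≈ -7682.7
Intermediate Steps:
F(m, Q) = (Q + Q*m)**2 (F(m, Q) = (Q*m + Q)**2 = (Q + Q*m)**2)
A = 9218 (A = 6 + 47*((-2)**2*(1 + 6)**2) = 6 + 47*(4*7**2) = 6 + 47*(4*49) = 6 + 47*196 = 6 + 9212 = 9218)
-42408/(-46700) + ((-22903 + A)*(-24033 + 3863))/(-35924) = -42408/(-46700) + ((-22903 + 9218)*(-24033 + 3863))/(-35924) = -42408*(-1/46700) - 13685*(-20170)*(-1/35924) = 10602/11675 + 276026450*(-1/35924) = 10602/11675 - 19716175/2566 = -230159138393/29958050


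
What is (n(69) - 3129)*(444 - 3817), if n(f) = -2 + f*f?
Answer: -5497990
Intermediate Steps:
n(f) = -2 + f²
(n(69) - 3129)*(444 - 3817) = ((-2 + 69²) - 3129)*(444 - 3817) = ((-2 + 4761) - 3129)*(-3373) = (4759 - 3129)*(-3373) = 1630*(-3373) = -5497990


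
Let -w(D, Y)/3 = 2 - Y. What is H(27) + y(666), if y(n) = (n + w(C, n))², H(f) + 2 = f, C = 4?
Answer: 7064989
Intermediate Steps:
w(D, Y) = -6 + 3*Y (w(D, Y) = -3*(2 - Y) = -6 + 3*Y)
H(f) = -2 + f
y(n) = (-6 + 4*n)² (y(n) = (n + (-6 + 3*n))² = (-6 + 4*n)²)
H(27) + y(666) = (-2 + 27) + 4*(-3 + 2*666)² = 25 + 4*(-3 + 1332)² = 25 + 4*1329² = 25 + 4*1766241 = 25 + 7064964 = 7064989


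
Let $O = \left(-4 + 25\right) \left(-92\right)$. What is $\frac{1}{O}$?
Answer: $- \frac{1}{1932} \approx -0.0005176$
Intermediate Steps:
$O = -1932$ ($O = 21 \left(-92\right) = -1932$)
$\frac{1}{O} = \frac{1}{-1932} = - \frac{1}{1932}$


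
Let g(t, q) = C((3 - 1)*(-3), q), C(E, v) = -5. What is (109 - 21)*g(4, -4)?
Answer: -440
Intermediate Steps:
g(t, q) = -5
(109 - 21)*g(4, -4) = (109 - 21)*(-5) = 88*(-5) = -440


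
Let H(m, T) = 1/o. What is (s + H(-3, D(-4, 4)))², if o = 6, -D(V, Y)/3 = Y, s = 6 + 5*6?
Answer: 47089/36 ≈ 1308.0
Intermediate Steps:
s = 36 (s = 6 + 30 = 36)
D(V, Y) = -3*Y
H(m, T) = ⅙ (H(m, T) = 1/6 = ⅙)
(s + H(-3, D(-4, 4)))² = (36 + ⅙)² = (217/6)² = 47089/36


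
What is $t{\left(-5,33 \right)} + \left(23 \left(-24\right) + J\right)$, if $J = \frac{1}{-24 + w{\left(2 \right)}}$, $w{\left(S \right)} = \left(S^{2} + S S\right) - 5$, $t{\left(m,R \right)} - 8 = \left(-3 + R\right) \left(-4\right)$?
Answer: $- \frac{13945}{21} \approx -664.05$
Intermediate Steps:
$t{\left(m,R \right)} = 20 - 4 R$ ($t{\left(m,R \right)} = 8 + \left(-3 + R\right) \left(-4\right) = 8 - \left(-12 + 4 R\right) = 20 - 4 R$)
$w{\left(S \right)} = -5 + 2 S^{2}$ ($w{\left(S \right)} = \left(S^{2} + S^{2}\right) - 5 = 2 S^{2} - 5 = -5 + 2 S^{2}$)
$J = - \frac{1}{21}$ ($J = \frac{1}{-24 - \left(5 - 2 \cdot 2^{2}\right)} = \frac{1}{-24 + \left(-5 + 2 \cdot 4\right)} = \frac{1}{-24 + \left(-5 + 8\right)} = \frac{1}{-24 + 3} = \frac{1}{-21} = - \frac{1}{21} \approx -0.047619$)
$t{\left(-5,33 \right)} + \left(23 \left(-24\right) + J\right) = \left(20 - 132\right) + \left(23 \left(-24\right) - \frac{1}{21}\right) = \left(20 - 132\right) - \frac{11593}{21} = -112 - \frac{11593}{21} = - \frac{13945}{21}$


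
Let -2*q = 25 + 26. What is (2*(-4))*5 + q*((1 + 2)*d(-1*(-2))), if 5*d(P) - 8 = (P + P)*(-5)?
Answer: 718/5 ≈ 143.60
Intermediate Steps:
d(P) = 8/5 - 2*P (d(P) = 8/5 + ((P + P)*(-5))/5 = 8/5 + ((2*P)*(-5))/5 = 8/5 + (-10*P)/5 = 8/5 - 2*P)
q = -51/2 (q = -(25 + 26)/2 = -½*51 = -51/2 ≈ -25.500)
(2*(-4))*5 + q*((1 + 2)*d(-1*(-2))) = (2*(-4))*5 - 51*(1 + 2)*(8/5 - (-2)*(-2))/2 = -8*5 - 153*(8/5 - 2*2)/2 = -40 - 153*(8/5 - 4)/2 = -40 - 153*(-12)/(2*5) = -40 - 51/2*(-36/5) = -40 + 918/5 = 718/5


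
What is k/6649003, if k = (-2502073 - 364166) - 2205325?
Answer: -5071564/6649003 ≈ -0.76276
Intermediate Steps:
k = -5071564 (k = -2866239 - 2205325 = -5071564)
k/6649003 = -5071564/6649003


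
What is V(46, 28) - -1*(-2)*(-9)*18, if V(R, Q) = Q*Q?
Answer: 1108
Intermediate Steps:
V(R, Q) = Q²
V(46, 28) - -1*(-2)*(-9)*18 = 28² - -1*(-2)*(-9)*18 = 784 - 2*(-9)*18 = 784 - (-18)*18 = 784 - 1*(-324) = 784 + 324 = 1108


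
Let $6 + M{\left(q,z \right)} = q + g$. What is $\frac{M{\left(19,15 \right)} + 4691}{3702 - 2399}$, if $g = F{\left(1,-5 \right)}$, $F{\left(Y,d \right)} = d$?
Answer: $\frac{4699}{1303} \approx 3.6063$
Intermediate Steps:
$g = -5$
$M{\left(q,z \right)} = -11 + q$ ($M{\left(q,z \right)} = -6 + \left(q - 5\right) = -6 + \left(-5 + q\right) = -11 + q$)
$\frac{M{\left(19,15 \right)} + 4691}{3702 - 2399} = \frac{\left(-11 + 19\right) + 4691}{3702 - 2399} = \frac{8 + 4691}{1303} = 4699 \cdot \frac{1}{1303} = \frac{4699}{1303}$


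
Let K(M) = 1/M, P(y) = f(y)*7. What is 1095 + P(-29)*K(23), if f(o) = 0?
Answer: 1095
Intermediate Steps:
P(y) = 0 (P(y) = 0*7 = 0)
1095 + P(-29)*K(23) = 1095 + 0/23 = 1095 + 0*(1/23) = 1095 + 0 = 1095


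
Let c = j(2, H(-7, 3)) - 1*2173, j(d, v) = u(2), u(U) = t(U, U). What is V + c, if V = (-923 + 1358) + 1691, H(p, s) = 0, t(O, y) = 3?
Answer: -44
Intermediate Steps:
u(U) = 3
j(d, v) = 3
c = -2170 (c = 3 - 1*2173 = 3 - 2173 = -2170)
V = 2126 (V = 435 + 1691 = 2126)
V + c = 2126 - 2170 = -44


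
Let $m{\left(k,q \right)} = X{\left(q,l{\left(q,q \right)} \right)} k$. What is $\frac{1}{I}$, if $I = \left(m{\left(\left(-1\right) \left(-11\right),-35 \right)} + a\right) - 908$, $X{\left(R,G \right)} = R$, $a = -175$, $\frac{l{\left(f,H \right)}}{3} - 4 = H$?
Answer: $- \frac{1}{1468} \approx -0.0006812$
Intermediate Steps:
$l{\left(f,H \right)} = 12 + 3 H$
$m{\left(k,q \right)} = k q$ ($m{\left(k,q \right)} = q k = k q$)
$I = -1468$ ($I = \left(\left(-1\right) \left(-11\right) \left(-35\right) - 175\right) - 908 = \left(11 \left(-35\right) - 175\right) - 908 = \left(-385 - 175\right) - 908 = -560 - 908 = -1468$)
$\frac{1}{I} = \frac{1}{-1468} = - \frac{1}{1468}$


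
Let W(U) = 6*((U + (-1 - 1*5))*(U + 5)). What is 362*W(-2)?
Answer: -52128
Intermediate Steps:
W(U) = 6*(-6 + U)*(5 + U) (W(U) = 6*((U + (-1 - 5))*(5 + U)) = 6*((U - 6)*(5 + U)) = 6*((-6 + U)*(5 + U)) = 6*(-6 + U)*(5 + U))
362*W(-2) = 362*(-180 - 6*(-2) + 6*(-2)**2) = 362*(-180 + 12 + 6*4) = 362*(-180 + 12 + 24) = 362*(-144) = -52128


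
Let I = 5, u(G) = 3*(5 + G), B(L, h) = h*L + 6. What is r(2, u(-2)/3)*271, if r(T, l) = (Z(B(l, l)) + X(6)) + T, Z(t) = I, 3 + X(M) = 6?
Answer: 2710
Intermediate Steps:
X(M) = 3 (X(M) = -3 + 6 = 3)
B(L, h) = 6 + L*h (B(L, h) = L*h + 6 = 6 + L*h)
u(G) = 15 + 3*G
Z(t) = 5
r(T, l) = 8 + T (r(T, l) = (5 + 3) + T = 8 + T)
r(2, u(-2)/3)*271 = (8 + 2)*271 = 10*271 = 2710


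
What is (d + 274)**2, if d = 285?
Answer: 312481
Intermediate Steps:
(d + 274)**2 = (285 + 274)**2 = 559**2 = 312481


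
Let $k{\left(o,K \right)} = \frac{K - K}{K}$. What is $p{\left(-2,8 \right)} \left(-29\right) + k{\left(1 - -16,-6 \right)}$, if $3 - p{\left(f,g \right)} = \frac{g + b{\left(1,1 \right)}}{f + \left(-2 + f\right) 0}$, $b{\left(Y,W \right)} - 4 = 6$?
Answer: $-348$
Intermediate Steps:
$b{\left(Y,W \right)} = 10$ ($b{\left(Y,W \right)} = 4 + 6 = 10$)
$k{\left(o,K \right)} = 0$ ($k{\left(o,K \right)} = \frac{0}{K} = 0$)
$p{\left(f,g \right)} = 3 - \frac{10 + g}{f}$ ($p{\left(f,g \right)} = 3 - \frac{g + 10}{f + \left(-2 + f\right) 0} = 3 - \frac{10 + g}{f + 0} = 3 - \frac{10 + g}{f}$)
$p{\left(-2,8 \right)} \left(-29\right) + k{\left(1 - -16,-6 \right)} = \frac{-10 - 8 + 3 \left(-2\right)}{-2} \left(-29\right) + 0 = - \frac{-10 - 8 - 6}{2} \left(-29\right) + 0 = \left(- \frac{1}{2}\right) \left(-24\right) \left(-29\right) + 0 = 12 \left(-29\right) + 0 = -348 + 0 = -348$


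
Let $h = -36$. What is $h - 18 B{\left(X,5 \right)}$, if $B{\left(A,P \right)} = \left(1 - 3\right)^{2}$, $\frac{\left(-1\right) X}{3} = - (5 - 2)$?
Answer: $-108$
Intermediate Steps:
$X = 9$ ($X = - 3 \left(- (5 - 2)\right) = - 3 \left(\left(-1\right) 3\right) = \left(-3\right) \left(-3\right) = 9$)
$B{\left(A,P \right)} = 4$ ($B{\left(A,P \right)} = \left(-2\right)^{2} = 4$)
$h - 18 B{\left(X,5 \right)} = -36 - 72 = -108$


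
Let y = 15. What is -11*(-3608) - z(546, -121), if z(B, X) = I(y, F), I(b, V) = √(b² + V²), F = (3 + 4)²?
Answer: 39688 - √2626 ≈ 39637.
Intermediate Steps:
F = 49 (F = 7² = 49)
I(b, V) = √(V² + b²)
z(B, X) = √2626 (z(B, X) = √(49² + 15²) = √(2401 + 225) = √2626)
-11*(-3608) - z(546, -121) = -11*(-3608) - √2626 = 39688 - √2626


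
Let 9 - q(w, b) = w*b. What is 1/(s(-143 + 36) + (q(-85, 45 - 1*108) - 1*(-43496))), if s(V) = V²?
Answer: 1/49599 ≈ 2.0162e-5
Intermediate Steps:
q(w, b) = 9 - b*w (q(w, b) = 9 - w*b = 9 - b*w)
1/(s(-143 + 36) + (q(-85, 45 - 1*108) - 1*(-43496))) = 1/((-143 + 36)² + ((9 - 1*(45 - 1*108)*(-85)) - 1*(-43496))) = 1/((-107)² + ((9 - 1*(45 - 108)*(-85)) + 43496)) = 1/(11449 + ((9 - 1*(-63)*(-85)) + 43496)) = 1/(11449 + ((9 - 5355) + 43496)) = 1/(11449 + (-5346 + 43496)) = 1/(11449 + 38150) = 1/49599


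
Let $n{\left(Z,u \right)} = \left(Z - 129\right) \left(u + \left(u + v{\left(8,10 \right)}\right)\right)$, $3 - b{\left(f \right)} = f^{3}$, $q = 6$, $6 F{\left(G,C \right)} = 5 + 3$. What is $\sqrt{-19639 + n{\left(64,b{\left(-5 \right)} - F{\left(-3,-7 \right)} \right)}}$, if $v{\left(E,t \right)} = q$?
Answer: $\frac{i \sqrt{328461}}{3} \approx 191.04 i$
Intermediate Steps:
$F{\left(G,C \right)} = \frac{4}{3}$ ($F{\left(G,C \right)} = \frac{5 + 3}{6} = \frac{1}{6} \cdot 8 = \frac{4}{3}$)
$v{\left(E,t \right)} = 6$
$b{\left(f \right)} = 3 - f^{3}$
$n{\left(Z,u \right)} = \left(-129 + Z\right) \left(6 + 2 u\right)$ ($n{\left(Z,u \right)} = \left(Z - 129\right) \left(u + \left(u + 6\right)\right) = \left(-129 + Z\right) \left(u + \left(6 + u\right)\right) = \left(-129 + Z\right) \left(6 + 2 u\right)$)
$\sqrt{-19639 + n{\left(64,b{\left(-5 \right)} - F{\left(-3,-7 \right)} \right)}} = \sqrt{-19639 + \left(-774 - 258 \left(\left(3 - \left(-5\right)^{3}\right) - \frac{4}{3}\right) + 6 \cdot 64 + 2 \cdot 64 \left(\left(3 - \left(-5\right)^{3}\right) - \frac{4}{3}\right)\right)} = \sqrt{-19639 + \left(-774 - 258 \left(\left(3 - -125\right) - \frac{4}{3}\right) + 384 + 2 \cdot 64 \left(\left(3 - -125\right) - \frac{4}{3}\right)\right)} = \sqrt{-19639 + \left(-774 - 258 \left(\left(3 + 125\right) - \frac{4}{3}\right) + 384 + 2 \cdot 64 \left(\left(3 + 125\right) - \frac{4}{3}\right)\right)} = \sqrt{-19639 + \left(-774 - 258 \left(128 - \frac{4}{3}\right) + 384 + 2 \cdot 64 \left(128 - \frac{4}{3}\right)\right)} = \sqrt{-19639 + \left(-774 - 32680 + 384 + 2 \cdot 64 \cdot \frac{380}{3}\right)} = \sqrt{-19639 + \left(-774 - 32680 + 384 + \frac{48640}{3}\right)} = \sqrt{-19639 - \frac{50570}{3}} = \sqrt{- \frac{109487}{3}} = \frac{i \sqrt{328461}}{3}$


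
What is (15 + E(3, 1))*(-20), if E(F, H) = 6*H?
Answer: -420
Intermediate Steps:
(15 + E(3, 1))*(-20) = (15 + 6*1)*(-20) = (15 + 6)*(-20) = 21*(-20) = -420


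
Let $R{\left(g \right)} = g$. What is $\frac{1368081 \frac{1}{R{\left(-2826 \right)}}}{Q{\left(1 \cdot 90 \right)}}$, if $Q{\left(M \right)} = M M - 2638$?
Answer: $- \frac{152009}{1715068} \approx -0.088632$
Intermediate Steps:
$Q{\left(M \right)} = -2638 + M^{2}$ ($Q{\left(M \right)} = M^{2} - 2638 = -2638 + M^{2}$)
$\frac{1368081 \frac{1}{R{\left(-2826 \right)}}}{Q{\left(1 \cdot 90 \right)}} = \frac{1368081 \frac{1}{-2826}}{-2638 + \left(1 \cdot 90\right)^{2}} = \frac{1368081 \left(- \frac{1}{2826}\right)}{-2638 + 90^{2}} = - \frac{152009}{314 \left(-2638 + 8100\right)} = - \frac{152009}{314 \cdot 5462} = \left(- \frac{152009}{314}\right) \frac{1}{5462} = - \frac{152009}{1715068}$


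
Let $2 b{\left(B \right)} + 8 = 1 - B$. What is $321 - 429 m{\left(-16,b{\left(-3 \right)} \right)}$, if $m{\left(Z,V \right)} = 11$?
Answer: $-4398$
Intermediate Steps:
$b{\left(B \right)} = - \frac{7}{2} - \frac{B}{2}$ ($b{\left(B \right)} = -4 + \frac{1 - B}{2} = -4 - \left(- \frac{1}{2} + \frac{B}{2}\right) = - \frac{7}{2} - \frac{B}{2}$)
$321 - 429 m{\left(-16,b{\left(-3 \right)} \right)} = 321 - 4719 = -4398$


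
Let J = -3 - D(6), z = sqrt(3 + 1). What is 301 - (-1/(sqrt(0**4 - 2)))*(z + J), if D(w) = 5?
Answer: 301 + 3*I*sqrt(2) ≈ 301.0 + 4.2426*I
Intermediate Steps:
z = 2 (z = sqrt(4) = 2)
J = -8 (J = -3 - 1*5 = -3 - 5 = -8)
301 - (-1/(sqrt(0**4 - 2)))*(z + J) = 301 - (-1/(sqrt(0**4 - 2)))*(2 - 8) = 301 - (-1/(sqrt(0 - 2)))*(-6) = 301 - (-1/(sqrt(-2)))*(-6) = 301 - (-1/(I*sqrt(2)))*(-6) = 301 - (-(-1)*I*sqrt(2)/2)*(-6) = 301 - I*sqrt(2)/2*(-6) = 301 - (-3)*I*sqrt(2) = 301 + 3*I*sqrt(2)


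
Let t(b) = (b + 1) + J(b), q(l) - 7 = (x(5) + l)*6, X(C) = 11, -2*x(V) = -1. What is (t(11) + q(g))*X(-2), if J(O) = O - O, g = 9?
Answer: 836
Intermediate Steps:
x(V) = ½ (x(V) = -½*(-1) = ½)
J(O) = 0
q(l) = 10 + 6*l (q(l) = 7 + (½ + l)*6 = 7 + (3 + 6*l) = 10 + 6*l)
t(b) = 1 + b (t(b) = (b + 1) + 0 = (1 + b) + 0 = 1 + b)
(t(11) + q(g))*X(-2) = ((1 + 11) + (10 + 6*9))*11 = (12 + (10 + 54))*11 = (12 + 64)*11 = 76*11 = 836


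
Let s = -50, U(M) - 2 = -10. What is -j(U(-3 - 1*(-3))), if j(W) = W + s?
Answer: 58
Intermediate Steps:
U(M) = -8 (U(M) = 2 - 10 = -8)
j(W) = -50 + W (j(W) = W - 50 = -50 + W)
-j(U(-3 - 1*(-3))) = -(-50 - 8) = -1*(-58) = 58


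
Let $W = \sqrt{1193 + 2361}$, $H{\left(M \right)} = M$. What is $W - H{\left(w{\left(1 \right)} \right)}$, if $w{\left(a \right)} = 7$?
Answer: $-7 + \sqrt{3554} \approx 52.615$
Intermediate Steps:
$W = \sqrt{3554} \approx 59.615$
$W - H{\left(w{\left(1 \right)} \right)} = \sqrt{3554} - 7 = -7 + \sqrt{3554}$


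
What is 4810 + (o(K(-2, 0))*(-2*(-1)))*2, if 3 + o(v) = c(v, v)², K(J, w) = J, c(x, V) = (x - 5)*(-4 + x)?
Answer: 11854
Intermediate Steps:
c(x, V) = (-5 + x)*(-4 + x)
o(v) = -3 + (20 + v² - 9*v)²
4810 + (o(K(-2, 0))*(-2*(-1)))*2 = 4810 + ((-3 + (20 + (-2)² - 9*(-2))²)*(-2*(-1)))*2 = 4810 + ((-3 + (20 + 4 + 18)²)*2)*2 = 4810 + ((-3 + 42²)*2)*2 = 4810 + ((-3 + 1764)*2)*2 = 4810 + (1761*2)*2 = 4810 + 3522*2 = 4810 + 7044 = 11854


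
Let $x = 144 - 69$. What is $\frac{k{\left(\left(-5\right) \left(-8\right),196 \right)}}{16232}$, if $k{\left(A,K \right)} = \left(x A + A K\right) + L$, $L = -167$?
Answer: $\frac{10673}{16232} \approx 0.65753$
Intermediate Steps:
$x = 75$
$k{\left(A,K \right)} = -167 + 75 A + A K$ ($k{\left(A,K \right)} = \left(75 A + A K\right) - 167 = -167 + 75 A + A K$)
$\frac{k{\left(\left(-5\right) \left(-8\right),196 \right)}}{16232} = \frac{-167 + 75 \left(\left(-5\right) \left(-8\right)\right) + \left(-5\right) \left(-8\right) 196}{16232} = \left(-167 + 75 \cdot 40 + 40 \cdot 196\right) \frac{1}{16232} = \left(-167 + 3000 + 7840\right) \frac{1}{16232} = 10673 \cdot \frac{1}{16232} = \frac{10673}{16232}$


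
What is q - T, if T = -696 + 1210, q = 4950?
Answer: 4436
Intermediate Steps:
T = 514
q - T = 4950 - 1*514 = 4950 - 514 = 4436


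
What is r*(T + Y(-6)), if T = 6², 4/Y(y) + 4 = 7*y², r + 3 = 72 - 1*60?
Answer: 20097/62 ≈ 324.15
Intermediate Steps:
r = 9 (r = -3 + (72 - 1*60) = -3 + (72 - 60) = -3 + 12 = 9)
Y(y) = 4/(-4 + 7*y²)
T = 36
r*(T + Y(-6)) = 9*(36 + 4/(-4 + 7*(-6)²)) = 9*(36 + 4/(-4 + 7*36)) = 9*(36 + 4/(-4 + 252)) = 9*(36 + 4/248) = 9*(36 + 4*(1/248)) = 9*(36 + 1/62) = 9*(2233/62) = 20097/62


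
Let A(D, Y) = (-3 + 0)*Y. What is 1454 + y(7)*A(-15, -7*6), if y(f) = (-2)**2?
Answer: 1958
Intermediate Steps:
y(f) = 4
A(D, Y) = -3*Y
1454 + y(7)*A(-15, -7*6) = 1454 + 4*(-(-21)*6) = 1454 + 4*(-3*(-42)) = 1454 + 4*126 = 1454 + 504 = 1958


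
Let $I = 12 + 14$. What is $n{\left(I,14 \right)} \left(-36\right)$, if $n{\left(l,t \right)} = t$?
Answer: $-504$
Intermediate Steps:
$I = 26$
$n{\left(I,14 \right)} \left(-36\right) = 14 \left(-36\right) = -504$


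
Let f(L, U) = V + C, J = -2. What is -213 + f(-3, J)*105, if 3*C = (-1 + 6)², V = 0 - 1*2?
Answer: 452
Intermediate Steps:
V = -2 (V = 0 - 2 = -2)
C = 25/3 (C = (-1 + 6)²/3 = (⅓)*5² = (⅓)*25 = 25/3 ≈ 8.3333)
f(L, U) = 19/3 (f(L, U) = -2 + 25/3 = 19/3)
-213 + f(-3, J)*105 = -213 + (19/3)*105 = -213 + 665 = 452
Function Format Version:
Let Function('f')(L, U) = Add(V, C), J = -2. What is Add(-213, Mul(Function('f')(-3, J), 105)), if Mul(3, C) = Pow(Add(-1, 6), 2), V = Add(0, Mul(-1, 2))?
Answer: 452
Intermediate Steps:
V = -2 (V = Add(0, -2) = -2)
C = Rational(25, 3) (C = Mul(Rational(1, 3), Pow(Add(-1, 6), 2)) = Mul(Rational(1, 3), Pow(5, 2)) = Mul(Rational(1, 3), 25) = Rational(25, 3) ≈ 8.3333)
Function('f')(L, U) = Rational(19, 3) (Function('f')(L, U) = Add(-2, Rational(25, 3)) = Rational(19, 3))
Add(-213, Mul(Function('f')(-3, J), 105)) = Add(-213, Mul(Rational(19, 3), 105)) = Add(-213, 665) = 452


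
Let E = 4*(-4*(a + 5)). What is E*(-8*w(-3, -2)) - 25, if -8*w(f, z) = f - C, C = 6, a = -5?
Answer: -25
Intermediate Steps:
w(f, z) = ¾ - f/8 (w(f, z) = -(f - 1*6)/8 = -(f - 6)/8 = -(-6 + f)/8 = ¾ - f/8)
E = 0 (E = 4*(-4*(-5 + 5)) = 4*(-4*0) = 4*0 = 0)
E*(-8*w(-3, -2)) - 25 = 0*(-8*(¾ - ⅛*(-3))) - 25 = 0*(-8*(¾ + 3/8)) - 25 = 0*(-8*9/8) - 25 = 0*(-9) - 25 = 0 - 25 = -25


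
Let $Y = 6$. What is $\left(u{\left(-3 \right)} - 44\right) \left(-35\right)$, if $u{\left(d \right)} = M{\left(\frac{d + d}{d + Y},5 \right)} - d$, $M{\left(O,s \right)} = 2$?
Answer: $1365$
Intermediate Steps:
$u{\left(d \right)} = 2 - d$
$\left(u{\left(-3 \right)} - 44\right) \left(-35\right) = \left(\left(2 - -3\right) - 44\right) \left(-35\right) = \left(\left(2 + 3\right) - 44\right) \left(-35\right) = \left(5 - 44\right) \left(-35\right) = \left(-39\right) \left(-35\right) = 1365$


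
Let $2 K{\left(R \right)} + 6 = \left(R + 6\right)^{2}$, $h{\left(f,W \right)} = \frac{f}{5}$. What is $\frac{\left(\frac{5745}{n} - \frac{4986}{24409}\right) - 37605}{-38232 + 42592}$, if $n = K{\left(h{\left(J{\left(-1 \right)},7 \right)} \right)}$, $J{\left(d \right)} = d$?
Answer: $- \frac{627261167571}{73538458840} \approx -8.5297$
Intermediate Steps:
$h{\left(f,W \right)} = \frac{f}{5}$ ($h{\left(f,W \right)} = f \frac{1}{5} = \frac{f}{5}$)
$K{\left(R \right)} = -3 + \frac{\left(6 + R\right)^{2}}{2}$ ($K{\left(R \right)} = -3 + \frac{\left(R + 6\right)^{2}}{2} = -3 + \frac{\left(6 + R\right)^{2}}{2}$)
$n = \frac{691}{50}$ ($n = -3 + \frac{\left(6 + \frac{1}{5} \left(-1\right)\right)^{2}}{2} = -3 + \frac{\left(6 - \frac{1}{5}\right)^{2}}{2} = -3 + \frac{\left(\frac{29}{5}\right)^{2}}{2} = -3 + \frac{1}{2} \cdot \frac{841}{25} = -3 + \frac{841}{50} = \frac{691}{50} \approx 13.82$)
$\frac{\left(\frac{5745}{n} - \frac{4986}{24409}\right) - 37605}{-38232 + 42592} = \frac{\left(\frac{5745}{\frac{691}{50}} - \frac{4986}{24409}\right) - 37605}{-38232 + 42592} = \frac{\left(5745 \cdot \frac{50}{691} - \frac{4986}{24409}\right) - 37605}{4360} = \left(\left(\frac{287250}{691} - \frac{4986}{24409}\right) - 37605\right) \frac{1}{4360} = \left(\frac{7008039924}{16866619} - 37605\right) \frac{1}{4360} = \left(- \frac{627261167571}{16866619}\right) \frac{1}{4360} = - \frac{627261167571}{73538458840}$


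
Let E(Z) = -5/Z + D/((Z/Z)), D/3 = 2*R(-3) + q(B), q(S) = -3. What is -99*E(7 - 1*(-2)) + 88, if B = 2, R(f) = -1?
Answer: 1628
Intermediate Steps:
D = -15 (D = 3*(2*(-1) - 3) = 3*(-2 - 3) = 3*(-5) = -15)
E(Z) = -15 - 5/Z (E(Z) = -5/Z - 15/(Z/Z) = -5/Z - 15/1 = -5/Z - 15*1 = -5/Z - 15 = -15 - 5/Z)
-99*E(7 - 1*(-2)) + 88 = -99*(-15 - 5/(7 - 1*(-2))) + 88 = -99*(-15 - 5/(7 + 2)) + 88 = -99*(-15 - 5/9) + 88 = -99*(-140/9) + 88 = 1540 + 88 = 1628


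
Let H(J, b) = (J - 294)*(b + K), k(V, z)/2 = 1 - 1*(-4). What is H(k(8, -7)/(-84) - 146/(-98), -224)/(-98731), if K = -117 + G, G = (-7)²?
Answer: -12560818/14513457 ≈ -0.86546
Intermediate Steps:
k(V, z) = 10 (k(V, z) = 2*(1 - 1*(-4)) = 2*(1 + 4) = 2*5 = 10)
G = 49
K = -68 (K = -117 + 49 = -68)
H(J, b) = (-294 + J)*(-68 + b) (H(J, b) = (J - 294)*(b - 68) = (-294 + J)*(-68 + b))
H(k(8, -7)/(-84) - 146/(-98), -224)/(-98731) = (19992 - 294*(-224) - 68*(10/(-84) - 146/(-98)) + (10/(-84) - 146/(-98))*(-224))/(-98731) = (19992 + 65856 - 68*(10*(-1/84) - 146*(-1/98)) + (10*(-1/84) - 146*(-1/98))*(-224))*(-1/98731) = (19992 + 65856 - 68*(-5/42 + 73/49) + (-5/42 + 73/49)*(-224))*(-1/98731) = (19992 + 65856 - 68*403/294 + (403/294)*(-224))*(-1/98731) = (19992 + 65856 - 13702/147 - 6448/21)*(-1/98731) = (12560818/147)*(-1/98731) = -12560818/14513457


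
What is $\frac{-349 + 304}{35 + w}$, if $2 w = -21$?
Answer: $- \frac{90}{49} \approx -1.8367$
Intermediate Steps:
$w = - \frac{21}{2}$ ($w = \frac{1}{2} \left(-21\right) = - \frac{21}{2} \approx -10.5$)
$\frac{-349 + 304}{35 + w} = \frac{-349 + 304}{35 - \frac{21}{2}} = - \frac{45}{\frac{49}{2}} = \left(-45\right) \frac{2}{49} = - \frac{90}{49}$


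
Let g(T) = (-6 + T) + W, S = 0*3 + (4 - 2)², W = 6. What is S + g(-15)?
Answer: -11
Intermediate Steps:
S = 4 (S = 0 + 2² = 0 + 4 = 4)
g(T) = T (g(T) = (-6 + T) + 6 = T)
S + g(-15) = 4 - 15 = -11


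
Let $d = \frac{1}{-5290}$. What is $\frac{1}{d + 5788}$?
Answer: $\frac{5290}{30618519} \approx 0.00017277$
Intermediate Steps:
$d = - \frac{1}{5290} \approx -0.00018904$
$\frac{1}{d + 5788} = \frac{1}{- \frac{1}{5290} + 5788} = \frac{1}{\frac{30618519}{5290}} = \frac{5290}{30618519}$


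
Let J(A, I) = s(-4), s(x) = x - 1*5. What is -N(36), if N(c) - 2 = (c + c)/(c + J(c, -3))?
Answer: -14/3 ≈ -4.6667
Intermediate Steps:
s(x) = -5 + x (s(x) = x - 5 = -5 + x)
J(A, I) = -9 (J(A, I) = -5 - 4 = -9)
N(c) = 2 + 2*c/(-9 + c) (N(c) = 2 + (c + c)/(c - 9) = 2 + (2*c)/(-9 + c) = 2 + 2*c/(-9 + c))
-N(36) = -2*(-9 + 2*36)/(-9 + 36) = -2*(-9 + 72)/27 = -2*63/27 = -1*14/3 = -14/3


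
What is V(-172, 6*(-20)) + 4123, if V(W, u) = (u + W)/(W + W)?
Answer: 354651/86 ≈ 4123.9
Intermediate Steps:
V(W, u) = (W + u)/(2*W) (V(W, u) = (W + u)/((2*W)) = (W + u)*(1/(2*W)) = (W + u)/(2*W))
V(-172, 6*(-20)) + 4123 = (1/2)*(-172 + 6*(-20))/(-172) + 4123 = (1/2)*(-1/172)*(-172 - 120) + 4123 = (1/2)*(-1/172)*(-292) + 4123 = 73/86 + 4123 = 354651/86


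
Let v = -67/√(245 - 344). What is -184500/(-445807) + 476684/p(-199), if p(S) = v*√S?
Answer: 184500/445807 - 1430052*√2189/13333 ≈ -5017.8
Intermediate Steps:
v = 67*I*√11/33 (v = -67*(-I*√11/33) = -(-67)*I*√11/33 = 67*I*√11/33 ≈ 6.7337*I)
p(S) = 67*I*√11*√S/33 (p(S) = (67*I*√11/33)*√S = 67*I*√11*√S/33)
-184500/(-445807) + 476684/p(-199) = -184500/(-445807) + 476684/((67*I*√11*√(-199)/33)) = -184500*(-1/445807) + 476684/((67*I*√11*(I*√199)/33)) = 184500/445807 + 476684/((-67*√2189/33)) = 184500/445807 + 476684*(-3*√2189/13333) = 184500/445807 - 1430052*√2189/13333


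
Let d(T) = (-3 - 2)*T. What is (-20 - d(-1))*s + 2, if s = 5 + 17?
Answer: -548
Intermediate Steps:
d(T) = -5*T
s = 22
(-20 - d(-1))*s + 2 = (-20 - (-5)*(-1))*22 + 2 = (-20 - 1*5)*22 + 2 = (-20 - 5)*22 + 2 = -25*22 + 2 = -550 + 2 = -548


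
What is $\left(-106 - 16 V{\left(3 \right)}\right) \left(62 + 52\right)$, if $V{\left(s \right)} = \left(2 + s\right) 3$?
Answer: $-39444$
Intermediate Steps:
$V{\left(s \right)} = 6 + 3 s$
$\left(-106 - 16 V{\left(3 \right)}\right) \left(62 + 52\right) = \left(-106 - 16 \left(6 + 3 \cdot 3\right)\right) \left(62 + 52\right) = \left(-106 - 16 \left(6 + 9\right)\right) 114 = \left(-106 - 240\right) 114 = \left(-346\right) 114 = -39444$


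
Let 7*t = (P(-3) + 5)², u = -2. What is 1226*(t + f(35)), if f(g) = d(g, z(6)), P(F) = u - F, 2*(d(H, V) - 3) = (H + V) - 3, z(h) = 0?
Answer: 207194/7 ≈ 29599.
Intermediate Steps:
d(H, V) = 3/2 + H/2 + V/2 (d(H, V) = 3 + ((H + V) - 3)/2 = 3 + (-3 + H + V)/2 = 3 + (-3/2 + H/2 + V/2) = 3/2 + H/2 + V/2)
P(F) = -2 - F
f(g) = 3/2 + g/2 (f(g) = 3/2 + g/2 + (½)*0 = 3/2 + g/2 + 0 = 3/2 + g/2)
t = 36/7 (t = ((-2 - 1*(-3)) + 5)²/7 = ((-2 + 3) + 5)²/7 = (1 + 5)²/7 = (⅐)*6² = (⅐)*36 = 36/7 ≈ 5.1429)
1226*(t + f(35)) = 1226*(36/7 + (3/2 + (½)*35)) = 1226*(36/7 + (3/2 + 35/2)) = 1226*(36/7 + 19) = 1226*(169/7) = 207194/7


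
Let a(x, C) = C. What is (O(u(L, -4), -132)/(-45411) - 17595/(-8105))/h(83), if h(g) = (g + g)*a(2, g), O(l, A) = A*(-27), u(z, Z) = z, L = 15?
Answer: 51341355/338071846906 ≈ 0.00015187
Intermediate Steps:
O(l, A) = -27*A
h(g) = 2*g² (h(g) = (g + g)*g = (2*g)*g = 2*g²)
(O(u(L, -4), -132)/(-45411) - 17595/(-8105))/h(83) = (-27*(-132)/(-45411) - 17595/(-8105))/((2*83²)) = (3564*(-1/45411) - 17595*(-1/8105))/((2*6889)) = (-1188/15137 + 3519/1621)/13778 = (51341355/24537077)*(1/13778) = 51341355/338071846906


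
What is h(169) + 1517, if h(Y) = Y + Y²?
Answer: 30247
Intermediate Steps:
h(169) + 1517 = 169*(1 + 169) + 1517 = 169*170 + 1517 = 28730 + 1517 = 30247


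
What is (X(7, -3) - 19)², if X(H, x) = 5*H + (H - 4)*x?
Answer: 49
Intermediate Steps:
X(H, x) = 5*H + x*(-4 + H) (X(H, x) = 5*H + (-4 + H)*x = 5*H + x*(-4 + H))
(X(7, -3) - 19)² = ((-4*(-3) + 5*7 + 7*(-3)) - 19)² = ((12 + 35 - 21) - 19)² = (26 - 19)² = 7² = 49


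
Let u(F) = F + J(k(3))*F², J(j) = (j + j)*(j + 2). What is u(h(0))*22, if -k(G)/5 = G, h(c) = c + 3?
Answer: 77286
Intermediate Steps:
h(c) = 3 + c
k(G) = -5*G
J(j) = 2*j*(2 + j) (J(j) = (2*j)*(2 + j) = 2*j*(2 + j))
u(F) = F + 390*F² (u(F) = F + (2*(-5*3)*(2 - 5*3))*F² = F + (2*(-15)*(2 - 15))*F² = F + (2*(-15)*(-13))*F² = F + 390*F²)
u(h(0))*22 = ((3 + 0)*(1 + 390*(3 + 0)))*22 = (3*(1 + 390*3))*22 = (3*(1 + 1170))*22 = (3*1171)*22 = 3513*22 = 77286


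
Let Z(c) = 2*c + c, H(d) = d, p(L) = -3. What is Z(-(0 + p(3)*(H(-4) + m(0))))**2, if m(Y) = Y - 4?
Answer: 5184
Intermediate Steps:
m(Y) = -4 + Y
Z(c) = 3*c
Z(-(0 + p(3)*(H(-4) + m(0))))**2 = (3*(-(0 - 3*(-4 + (-4 + 0)))))**2 = (3*(-(0 - 3*(-4 - 4))))**2 = (3*(-(0 - 3*(-8))))**2 = (3*(-(0 + 24)))**2 = (3*(-1*24))**2 = (3*(-24))**2 = (-72)**2 = 5184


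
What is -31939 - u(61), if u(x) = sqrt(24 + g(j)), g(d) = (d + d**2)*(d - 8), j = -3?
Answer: -31939 - I*sqrt(42) ≈ -31939.0 - 6.4807*I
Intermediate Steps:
g(d) = (-8 + d)*(d + d**2) (g(d) = (d + d**2)*(-8 + d) = (-8 + d)*(d + d**2))
u(x) = I*sqrt(42) (u(x) = sqrt(24 - 3*(-8 + (-3)**2 - 7*(-3))) = sqrt(24 - 3*(-8 + 9 + 21)) = sqrt(24 - 3*22) = sqrt(24 - 66) = sqrt(-42) = I*sqrt(42))
-31939 - u(61) = -31939 - I*sqrt(42)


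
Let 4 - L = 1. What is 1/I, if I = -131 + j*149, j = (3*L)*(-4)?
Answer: -1/5495 ≈ -0.00018198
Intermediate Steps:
L = 3 (L = 4 - 1*1 = 4 - 1 = 3)
j = -36 (j = (3*3)*(-4) = 9*(-4) = -36)
I = -5495 (I = -131 - 36*149 = -131 - 5364 = -5495)
1/I = 1/(-5495) = -1/5495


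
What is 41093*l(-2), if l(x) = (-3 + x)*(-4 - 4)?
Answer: 1643720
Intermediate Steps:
l(x) = 24 - 8*x (l(x) = (-3 + x)*(-8) = 24 - 8*x)
41093*l(-2) = 41093*(24 - 8*(-2)) = 41093*(24 + 16) = 41093*40 = 1643720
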